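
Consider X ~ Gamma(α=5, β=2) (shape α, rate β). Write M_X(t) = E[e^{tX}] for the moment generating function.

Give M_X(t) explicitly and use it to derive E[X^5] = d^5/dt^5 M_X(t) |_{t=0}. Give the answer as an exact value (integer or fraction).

M_X(t) = 32/(2 - t)^5
D^5[M](t) = 483840/(t^10 - 20*t^9 + 180*t^8 - 960*t^7 + 3360*t^6 - 8064*t^5 + 13440*t^4 - 15360*t^3 + 11520*t^2 - 5120*t + 1024)

E[X^5] = D^5[M](0) = 945/2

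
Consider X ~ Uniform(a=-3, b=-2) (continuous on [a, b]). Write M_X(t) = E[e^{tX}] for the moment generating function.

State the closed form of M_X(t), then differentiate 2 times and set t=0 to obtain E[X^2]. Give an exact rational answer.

E[X^2] = d^2M/dt^2 |_{t=0} = 19/3

M_X(t) = (e^(-2*t) - e^(-3*t))/t
dM/dt = (-2*t*e^(t) + 3*t - e^(t) + 1)*e^(-3*t)/t^2
d^2M/dt^2 = (4*t^2*e^(t) - 9*t^2 + 4*t*e^(t) - 6*t + 2*e^(t) - 2)*e^(-3*t)/t^3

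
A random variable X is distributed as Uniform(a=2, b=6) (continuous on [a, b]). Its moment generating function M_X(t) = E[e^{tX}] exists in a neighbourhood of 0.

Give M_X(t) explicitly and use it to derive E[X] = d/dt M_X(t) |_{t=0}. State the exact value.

E[X] = dM/dt |_{t=0} = 4

M_X(t) = (e^(6*t) - e^(2*t))/(4*t)
dM/dt = (6*t*e^(6*t) - 2*t*e^(2*t) - e^(6*t) + e^(2*t))/(4*t^2)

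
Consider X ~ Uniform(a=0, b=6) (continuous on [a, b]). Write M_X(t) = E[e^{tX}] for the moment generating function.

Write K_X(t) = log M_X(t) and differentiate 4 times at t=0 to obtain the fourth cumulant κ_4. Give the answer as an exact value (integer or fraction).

M_X(t) = (e^(6*t) - 1)/(6*t)
K_X(t) = log M_X(t) = -log(t) + log(e^(6*t) - 1) - log(6)
dK/dt = (6*t*e^(6*t) - e^(6*t) + 1)/(t*e^(6*t) - t)
d^2K/dt^2 = (-36*t^2*e^(6*t) + e^(12*t) - 2*e^(6*t) + 1)/(t^2*e^(12*t) - 2*t^2*e^(6*t) + t^2)
d^3K/dt^3 = (216*t^3*e^(12*t) + 216*t^3*e^(6*t) - 2*e^(18*t) + 6*e^(12*t) - 6*e^(6*t) + 2)/(t^3*e^(18*t) - 3*t^3*e^(12*t) + 3*t^3*e^(6*t) - t^3)

κ_4 = d^4K/dt^4 |_{t=0} = -54/5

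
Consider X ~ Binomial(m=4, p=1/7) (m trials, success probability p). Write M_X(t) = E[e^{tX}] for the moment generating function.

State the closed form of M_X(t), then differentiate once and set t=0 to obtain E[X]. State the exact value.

E[X] = M′(0) = 4/7

M_X(t) = (e^(t)/7 + 6/7)^4
M′(t) = 4*e^(4*t)/2401 + 72*e^(3*t)/2401 + 432*e^(2*t)/2401 + 864*e^(t)/2401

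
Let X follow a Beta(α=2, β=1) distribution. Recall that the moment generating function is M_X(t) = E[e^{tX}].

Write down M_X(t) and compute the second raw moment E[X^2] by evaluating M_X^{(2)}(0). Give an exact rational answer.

M_X(t) = ₁F₁(2; 3; t)
M^(2)(t) = ₁F₁(4; 5; t)/2

E[X^2] = M^(2)(0) = 1/2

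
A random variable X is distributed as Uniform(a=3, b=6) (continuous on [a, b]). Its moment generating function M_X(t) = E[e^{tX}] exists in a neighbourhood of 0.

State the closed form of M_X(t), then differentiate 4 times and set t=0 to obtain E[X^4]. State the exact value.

E[X^4] = M′′′′(0) = 2511/5

M_X(t) = (e^(6*t) - e^(3*t))/(3*t)
M′(t) = (6*t*e^(6*t) - 3*t*e^(3*t) - e^(6*t) + e^(3*t))/(3*t^2)
M′′(t) = (36*t^2*e^(6*t) - 9*t^2*e^(3*t) - 12*t*e^(6*t) + 6*t*e^(3*t) + 2*e^(6*t) - 2*e^(3*t))/(3*t^3)
M′′′(t) = (72*t^3*e^(6*t) - 9*t^3*e^(3*t) - 36*t^2*e^(6*t) + 9*t^2*e^(3*t) + 12*t*e^(6*t) - 6*t*e^(3*t) - 2*e^(6*t) + 2*e^(3*t))/t^4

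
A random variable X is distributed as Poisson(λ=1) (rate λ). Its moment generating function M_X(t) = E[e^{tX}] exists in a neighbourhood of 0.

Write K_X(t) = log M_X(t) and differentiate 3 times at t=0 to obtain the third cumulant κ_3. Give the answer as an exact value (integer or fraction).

κ_3 = D^3[K](0) = 1

M_X(t) = e^(e^(t) - 1)
K_X(t) = log M_X(t) = e^(t) - 1
D^3[K](t) = e^(t)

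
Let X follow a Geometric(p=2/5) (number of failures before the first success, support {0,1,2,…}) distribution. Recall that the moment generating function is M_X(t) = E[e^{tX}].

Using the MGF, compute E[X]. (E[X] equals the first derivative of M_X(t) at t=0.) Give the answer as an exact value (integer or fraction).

M_X(t) = 2/(5*(1 - 3*e^(t)/5))
D[M](t) = 6*e^(t)/(9*e^(2*t) - 30*e^(t) + 25)

E[X] = D[M](0) = 3/2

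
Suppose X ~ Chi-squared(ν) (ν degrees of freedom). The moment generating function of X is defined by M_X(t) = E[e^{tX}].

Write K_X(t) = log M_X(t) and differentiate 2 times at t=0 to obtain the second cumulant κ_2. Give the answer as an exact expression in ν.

M_X(t) = (1 - 2*t)^(-ν/2)
K_X(t) = log M_X(t) = -ν*log(1 - 2*t)/2
dK/dt = -ν/(2*t - 1)
d^2K/dt^2 = 2*ν/(4*t^2 - 4*t + 1)

κ_2 = d^2K/dt^2 |_{t=0} = 2*ν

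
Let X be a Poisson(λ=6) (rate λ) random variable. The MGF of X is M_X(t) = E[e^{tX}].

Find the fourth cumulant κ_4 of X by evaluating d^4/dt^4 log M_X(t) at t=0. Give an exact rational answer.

M_X(t) = e^(6*e^(t) - 6)
K_X(t) = log M_X(t) = 6*e^(t) - 6
dK/dt = 6*e^(t)
d^2K/dt^2 = 6*e^(t)
d^3K/dt^3 = 6*e^(t)
d^4K/dt^4 = 6*e^(t)

κ_4 = d^4K/dt^4 |_{t=0} = 6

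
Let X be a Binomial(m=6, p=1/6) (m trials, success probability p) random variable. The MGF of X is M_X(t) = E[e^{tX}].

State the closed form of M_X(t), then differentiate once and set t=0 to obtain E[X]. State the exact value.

E[X] = dM/dt |_{t=0} = 1

M_X(t) = (e^(t)/6 + 5/6)^6
dM/dt = e^(6*t)/7776 + 25*e^(5*t)/7776 + 125*e^(4*t)/3888 + 625*e^(3*t)/3888 + 3125*e^(2*t)/7776 + 3125*e^(t)/7776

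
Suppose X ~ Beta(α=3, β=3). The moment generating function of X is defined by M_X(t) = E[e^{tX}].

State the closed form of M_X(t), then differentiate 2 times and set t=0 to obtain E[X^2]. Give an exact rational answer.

E[X^2] = d^2M/dt^2 |_{t=0} = 2/7

M_X(t) = ₁F₁(3; 6; t)
dM/dt = ₁F₁(4; 7; t)/2
d^2M/dt^2 = 2*₁F₁(5; 8; t)/7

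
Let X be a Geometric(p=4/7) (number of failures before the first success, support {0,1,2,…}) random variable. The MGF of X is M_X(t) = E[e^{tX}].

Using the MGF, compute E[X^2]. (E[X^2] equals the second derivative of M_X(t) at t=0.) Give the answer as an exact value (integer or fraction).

M_X(t) = 4/(7*(1 - 3*e^(t)/7))
D^2[M](t) = (-36*e^(2*t) - 84*e^(t))/(27*e^(3*t) - 189*e^(2*t) + 441*e^(t) - 343)

E[X^2] = D^2[M](0) = 15/8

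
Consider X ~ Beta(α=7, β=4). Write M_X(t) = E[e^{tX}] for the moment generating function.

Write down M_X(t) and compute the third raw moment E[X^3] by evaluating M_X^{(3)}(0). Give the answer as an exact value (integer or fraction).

M_X(t) = ₁F₁(7; 11; t)
M^(3)(t) = 42*₁F₁(10; 14; t)/143

E[X^3] = M^(3)(0) = 42/143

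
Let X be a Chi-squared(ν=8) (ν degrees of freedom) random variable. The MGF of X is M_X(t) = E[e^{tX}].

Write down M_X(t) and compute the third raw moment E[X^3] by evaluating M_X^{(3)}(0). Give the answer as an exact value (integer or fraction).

M_X(t) = (1 - 2*t)^(-4)
D^3[M](t) = -960/(128*t^7 - 448*t^6 + 672*t^5 - 560*t^4 + 280*t^3 - 84*t^2 + 14*t - 1)

E[X^3] = D^3[M](0) = 960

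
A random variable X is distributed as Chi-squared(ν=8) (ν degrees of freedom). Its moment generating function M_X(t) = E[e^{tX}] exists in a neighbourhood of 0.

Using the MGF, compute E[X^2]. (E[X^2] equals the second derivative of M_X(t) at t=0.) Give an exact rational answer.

E[X^2] = d^2M/dt^2 |_{t=0} = 80

M_X(t) = (1 - 2*t)^(-4)
dM/dt = -8/(32*t^5 - 80*t^4 + 80*t^3 - 40*t^2 + 10*t - 1)
d^2M/dt^2 = 80/(64*t^6 - 192*t^5 + 240*t^4 - 160*t^3 + 60*t^2 - 12*t + 1)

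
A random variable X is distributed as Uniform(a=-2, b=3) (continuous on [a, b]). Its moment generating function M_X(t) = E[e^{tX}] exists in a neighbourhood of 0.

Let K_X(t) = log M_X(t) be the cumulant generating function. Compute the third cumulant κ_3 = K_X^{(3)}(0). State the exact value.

M_X(t) = (e^(3*t) - e^(-2*t))/(5*t)
K_X(t) = log M_X(t) = -log(t) + log(e^(3*t) - e^(-2*t)) - log(5)
dK/dt = (3*t*e^(5*t) + 2*t - e^(5*t) + 1)/(t*e^(5*t) - t)
d^2K/dt^2 = (-25*t^2*e^(5*t) + e^(10*t) - 2*e^(5*t) + 1)/(t^2*e^(10*t) - 2*t^2*e^(5*t) + t^2)
d^3K/dt^3 = (125*t^3*e^(10*t) + 125*t^3*e^(5*t) - 2*e^(15*t) + 6*e^(10*t) - 6*e^(5*t) + 2)/(t^3*e^(15*t) - 3*t^3*e^(10*t) + 3*t^3*e^(5*t) - t^3)

κ_3 = d^3K/dt^3 |_{t=0} = 0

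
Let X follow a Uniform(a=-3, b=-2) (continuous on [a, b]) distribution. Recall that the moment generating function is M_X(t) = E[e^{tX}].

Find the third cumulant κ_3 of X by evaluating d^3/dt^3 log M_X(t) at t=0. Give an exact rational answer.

M_X(t) = (e^(-2*t) - e^(-3*t))/t
K_X(t) = log M_X(t) = -log(t) + log(e^(-2*t) - e^(-3*t))
dK/dt = (-2*t*e^(t) + 3*t - e^(t) + 1)/(t*e^(t) - t)
d^2K/dt^2 = (-t^2*e^(t) + e^(2*t) - 2*e^(t) + 1)/(t^2*e^(2*t) - 2*t^2*e^(t) + t^2)
d^3K/dt^3 = (t^3*e^(2*t) + t^3*e^(t) - 2*e^(3*t) + 6*e^(2*t) - 6*e^(t) + 2)/(t^3*e^(3*t) - 3*t^3*e^(2*t) + 3*t^3*e^(t) - t^3)

κ_3 = d^3K/dt^3 |_{t=0} = 0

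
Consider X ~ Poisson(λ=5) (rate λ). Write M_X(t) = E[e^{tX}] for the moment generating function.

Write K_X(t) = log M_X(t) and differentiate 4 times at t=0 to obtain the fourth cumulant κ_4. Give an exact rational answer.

M_X(t) = e^(5*e^(t) - 5)
K_X(t) = log M_X(t) = 5*e^(t) - 5
K′(t) = 5*e^(t)
K′′(t) = 5*e^(t)
K′′′(t) = 5*e^(t)
K′′′′(t) = 5*e^(t)

κ_4 = K′′′′(0) = 5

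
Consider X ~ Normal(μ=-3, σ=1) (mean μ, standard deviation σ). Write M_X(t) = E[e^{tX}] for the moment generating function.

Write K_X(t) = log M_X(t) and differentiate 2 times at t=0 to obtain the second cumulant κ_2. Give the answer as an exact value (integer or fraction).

M_X(t) = e^(t^2/2 - 3*t)
K_X(t) = log M_X(t) = t^2/2 - 3*t
K^(2)(t) = 1

κ_2 = K^(2)(0) = 1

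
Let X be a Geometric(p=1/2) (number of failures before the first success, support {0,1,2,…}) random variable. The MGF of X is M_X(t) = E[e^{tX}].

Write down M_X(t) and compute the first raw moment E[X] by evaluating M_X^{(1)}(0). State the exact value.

E[X] = dM/dt |_{t=0} = 1

M_X(t) = 1/(2*(1 - e^(t)/2))
dM/dt = e^(t)/(e^(2*t) - 4*e^(t) + 4)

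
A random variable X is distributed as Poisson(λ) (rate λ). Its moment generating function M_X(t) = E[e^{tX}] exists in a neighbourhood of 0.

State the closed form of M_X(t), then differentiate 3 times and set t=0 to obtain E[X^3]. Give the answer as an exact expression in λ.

E[X^3] = M′′′(0) = λ*(λ^2 + 3*λ + 1)

M_X(t) = e^(λ*(e^(t) - 1))
M′(t) = λ*e^(-λ)*e^(t)*e^(λ*e^(t))
M′′(t) = (λ^2*e^(2*t)*e^(λ*e^(t)) + λ*e^(t)*e^(λ*e^(t)))*e^(-λ)
M′′′(t) = (λ^3*e^(3*t)*e^(λ*e^(t)) + 3*λ^2*e^(2*t)*e^(λ*e^(t)) + λ*e^(t)*e^(λ*e^(t)))*e^(-λ)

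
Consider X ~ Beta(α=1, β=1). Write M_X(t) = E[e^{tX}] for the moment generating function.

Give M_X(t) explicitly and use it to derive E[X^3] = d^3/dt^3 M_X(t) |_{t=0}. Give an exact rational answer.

E[X^3] = d^3M/dt^3 |_{t=0} = 1/4

M_X(t) = ₁F₁(1; 2; t)
dM/dt = ₁F₁(2; 3; t)/2
d^2M/dt^2 = ₁F₁(3; 4; t)/3
d^3M/dt^3 = ₁F₁(4; 5; t)/4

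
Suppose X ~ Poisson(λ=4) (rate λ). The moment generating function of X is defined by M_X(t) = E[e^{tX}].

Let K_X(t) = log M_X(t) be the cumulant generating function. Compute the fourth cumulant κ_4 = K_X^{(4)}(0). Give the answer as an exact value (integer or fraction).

M_X(t) = e^(4*e^(t) - 4)
K_X(t) = log M_X(t) = 4*e^(t) - 4
K′(t) = 4*e^(t)
K′′(t) = 4*e^(t)
K′′′(t) = 4*e^(t)
K′′′′(t) = 4*e^(t)

κ_4 = K′′′′(0) = 4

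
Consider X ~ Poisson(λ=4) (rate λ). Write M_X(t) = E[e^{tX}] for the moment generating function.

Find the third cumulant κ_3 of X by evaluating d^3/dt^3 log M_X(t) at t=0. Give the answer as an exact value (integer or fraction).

M_X(t) = e^(4*e^(t) - 4)
K_X(t) = log M_X(t) = 4*e^(t) - 4
K′(t) = 4*e^(t)
K′′(t) = 4*e^(t)
K′′′(t) = 4*e^(t)

κ_3 = K′′′(0) = 4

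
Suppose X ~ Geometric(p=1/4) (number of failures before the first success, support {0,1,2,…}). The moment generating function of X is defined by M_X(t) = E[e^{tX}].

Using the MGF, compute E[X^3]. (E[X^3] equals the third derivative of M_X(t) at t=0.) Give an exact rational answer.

E[X^3] = D^3[M](0) = 219

M_X(t) = 1/(4*(1 - 3*e^(t)/4))
D^3[M](t) = (27*e^(3*t) + 144*e^(2*t) + 48*e^(t))/(81*e^(4*t) - 432*e^(3*t) + 864*e^(2*t) - 768*e^(t) + 256)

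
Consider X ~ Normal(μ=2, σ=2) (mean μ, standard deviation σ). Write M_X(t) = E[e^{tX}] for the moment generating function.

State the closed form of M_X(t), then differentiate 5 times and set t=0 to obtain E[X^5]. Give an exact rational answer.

M_X(t) = e^(2*t^2 + 2*t)

E[X^5] = M^(5)(0) = 832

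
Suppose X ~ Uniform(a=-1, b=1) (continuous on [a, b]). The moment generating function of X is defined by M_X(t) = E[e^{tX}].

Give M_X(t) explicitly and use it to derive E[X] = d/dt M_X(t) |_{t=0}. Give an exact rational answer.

M_X(t) = (e^(t) - e^(-t))/(2*t)
M^(1)(t) = (t*e^(2*t) + t - e^(2*t) + 1)*e^(-t)/(2*t^2)

E[X] = M^(1)(0) = 0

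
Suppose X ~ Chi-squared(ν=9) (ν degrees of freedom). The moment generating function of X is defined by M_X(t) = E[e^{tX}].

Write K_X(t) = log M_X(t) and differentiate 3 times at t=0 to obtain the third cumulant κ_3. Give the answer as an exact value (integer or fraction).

κ_3 = K^(3)(0) = 72

M_X(t) = (1 - 2*t)^(-9/2)
K_X(t) = log M_X(t) = -9*log(1 - 2*t)/2
K^(3)(t) = -72/(8*t^3 - 12*t^2 + 6*t - 1)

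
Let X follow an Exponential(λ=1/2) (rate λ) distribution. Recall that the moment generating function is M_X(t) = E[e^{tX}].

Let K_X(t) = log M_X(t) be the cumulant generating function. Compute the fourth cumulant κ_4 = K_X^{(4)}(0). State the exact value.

M_X(t) = 1/(2*(1/2 - t))
K_X(t) = log M_X(t) = -log(1/2 - t) - log(2)
K^(4)(t) = 96/(16*t^4 - 32*t^3 + 24*t^2 - 8*t + 1)

κ_4 = K^(4)(0) = 96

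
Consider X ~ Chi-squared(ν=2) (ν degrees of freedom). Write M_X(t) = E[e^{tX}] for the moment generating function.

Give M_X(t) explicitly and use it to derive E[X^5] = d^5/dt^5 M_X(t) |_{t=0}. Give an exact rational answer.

M_X(t) = 1/(1 - 2*t)
dM/dt = 2/(4*t^2 - 4*t + 1)
d^2M/dt^2 = -8/(8*t^3 - 12*t^2 + 6*t - 1)
d^3M/dt^3 = 48/(16*t^4 - 32*t^3 + 24*t^2 - 8*t + 1)
d^4M/dt^4 = -384/(32*t^5 - 80*t^4 + 80*t^3 - 40*t^2 + 10*t - 1)
d^5M/dt^5 = 3840/(64*t^6 - 192*t^5 + 240*t^4 - 160*t^3 + 60*t^2 - 12*t + 1)

E[X^5] = d^5M/dt^5 |_{t=0} = 3840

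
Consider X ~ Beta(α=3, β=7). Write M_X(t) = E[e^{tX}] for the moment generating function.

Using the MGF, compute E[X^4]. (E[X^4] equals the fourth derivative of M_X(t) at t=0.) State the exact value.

E[X^4] = M′′′′(0) = 3/143

M_X(t) = ₁F₁(3; 10; t)
M′(t) = 3*₁F₁(4; 11; t)/10
M′′(t) = 6*₁F₁(5; 12; t)/55
M′′′(t) = ₁F₁(6; 13; t)/22
M′′′′(t) = 3*₁F₁(7; 14; t)/143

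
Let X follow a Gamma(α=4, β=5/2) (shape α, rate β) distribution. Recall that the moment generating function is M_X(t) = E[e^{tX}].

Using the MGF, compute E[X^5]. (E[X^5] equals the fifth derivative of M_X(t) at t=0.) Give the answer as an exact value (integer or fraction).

E[X^5] = M′′′′′(0) = 43008/625

M_X(t) = 625/(16*(5/2 - t)^4)
M′(t) = -5000/(32*t^5 - 400*t^4 + 2000*t^3 - 5000*t^2 + 6250*t - 3125)
M′′(t) = 50000/(64*t^6 - 960*t^5 + 6000*t^4 - 20000*t^3 + 37500*t^2 - 37500*t + 15625)
M′′′(t) = -600000/(128*t^7 - 2240*t^6 + 16800*t^5 - 70000*t^4 + 175000*t^3 - 262500*t^2 + 218750*t - 78125)
M′′′′(t) = 8400000/(256*t^8 - 5120*t^7 + 44800*t^6 - 224000*t^5 + 700000*t^4 - 1400000*t^3 + 1750000*t^2 - 1250000*t + 390625)
M′′′′′(t) = -134400000/(512*t^9 - 11520*t^8 + 115200*t^7 - 672000*t^6 + 2520000*t^5 - 6300000*t^4 + 10500000*t^3 - 11250000*t^2 + 7031250*t - 1953125)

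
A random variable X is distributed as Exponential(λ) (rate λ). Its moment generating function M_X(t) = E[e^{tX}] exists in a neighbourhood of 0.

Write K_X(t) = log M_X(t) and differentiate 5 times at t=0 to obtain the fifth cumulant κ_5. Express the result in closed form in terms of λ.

M_X(t) = λ/(λ - t)
K_X(t) = log M_X(t) = log(λ) - log(λ - t)
K^(5)(t) = -24/(-λ^5 + 5*λ^4*t - 10*λ^3*t^2 + 10*λ^2*t^3 - 5*λ*t^4 + t^5)

κ_5 = K^(5)(0) = 24/λ^5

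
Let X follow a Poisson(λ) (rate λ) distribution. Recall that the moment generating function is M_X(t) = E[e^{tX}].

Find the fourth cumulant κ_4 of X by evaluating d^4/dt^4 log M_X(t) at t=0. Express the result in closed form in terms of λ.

κ_4 = K′′′′(0) = λ

M_X(t) = e^(λ*(e^(t) - 1))
K_X(t) = log M_X(t) = λ*(e^(t) - 1)
K′(t) = λ*e^(t)
K′′(t) = λ*e^(t)
K′′′(t) = λ*e^(t)
K′′′′(t) = λ*e^(t)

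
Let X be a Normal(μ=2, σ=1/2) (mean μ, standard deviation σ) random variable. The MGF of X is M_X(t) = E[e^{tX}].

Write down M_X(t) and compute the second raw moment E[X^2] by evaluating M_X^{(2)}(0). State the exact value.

M_X(t) = e^(t^2/8 + 2*t)
dM/dt = t*e^(2*t)*e^(t^2/8)/4 + 2*e^(2*t)*e^(t^2/8)
d^2M/dt^2 = t^2*e^(2*t)*e^(t^2/8)/16 + t*e^(2*t)*e^(t^2/8) + 17*e^(2*t)*e^(t^2/8)/4

E[X^2] = d^2M/dt^2 |_{t=0} = 17/4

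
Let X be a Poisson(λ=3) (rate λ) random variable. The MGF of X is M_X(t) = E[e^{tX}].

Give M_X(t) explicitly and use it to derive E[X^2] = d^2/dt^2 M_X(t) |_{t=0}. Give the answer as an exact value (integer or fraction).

M_X(t) = e^(3*e^(t) - 3)
D^2[M](t) = (9*e^(2*t)*e^(3*e^(t)) + 3*e^(t)*e^(3*e^(t)))*e^(-3)

E[X^2] = D^2[M](0) = 12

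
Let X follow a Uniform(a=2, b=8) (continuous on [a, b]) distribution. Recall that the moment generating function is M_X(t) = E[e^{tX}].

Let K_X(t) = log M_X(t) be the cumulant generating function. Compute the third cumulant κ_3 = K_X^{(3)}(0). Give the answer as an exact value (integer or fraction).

M_X(t) = (e^(8*t) - e^(2*t))/(6*t)
K_X(t) = log M_X(t) = -log(t) + log(e^(8*t) - e^(2*t)) - log(6)
K^(3)(t) = (216*t^3*e^(12*t) + 216*t^3*e^(6*t) - 2*e^(18*t) + 6*e^(12*t) - 6*e^(6*t) + 2)/(t^3*e^(18*t) - 3*t^3*e^(12*t) + 3*t^3*e^(6*t) - t^3)

κ_3 = K^(3)(0) = 0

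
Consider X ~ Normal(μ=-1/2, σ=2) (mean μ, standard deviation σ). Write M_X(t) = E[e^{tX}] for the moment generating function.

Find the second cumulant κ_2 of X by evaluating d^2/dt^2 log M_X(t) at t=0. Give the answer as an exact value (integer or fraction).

κ_2 = K′′(0) = 4

M_X(t) = e^(2*t^2 - t/2)
K_X(t) = log M_X(t) = 2*t^2 - t/2
K′(t) = 4*t - 1/2
K′′(t) = 4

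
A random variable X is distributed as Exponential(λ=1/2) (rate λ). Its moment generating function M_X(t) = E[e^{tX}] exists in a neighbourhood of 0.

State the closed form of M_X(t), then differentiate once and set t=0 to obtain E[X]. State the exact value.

M_X(t) = 1/(2*(1/2 - t))
M^(1)(t) = 2/(4*t^2 - 4*t + 1)

E[X] = M^(1)(0) = 2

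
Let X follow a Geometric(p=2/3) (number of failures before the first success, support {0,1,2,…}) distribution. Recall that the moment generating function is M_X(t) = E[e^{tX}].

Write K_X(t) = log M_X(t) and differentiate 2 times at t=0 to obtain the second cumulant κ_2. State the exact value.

M_X(t) = 2/(3*(1 - e^(t)/3))
K_X(t) = log M_X(t) = -log(1 - e^(t)/3) - log(3) + log(2)
K^(2)(t) = 3*e^(t)/(e^(2*t) - 6*e^(t) + 9)

κ_2 = K^(2)(0) = 3/4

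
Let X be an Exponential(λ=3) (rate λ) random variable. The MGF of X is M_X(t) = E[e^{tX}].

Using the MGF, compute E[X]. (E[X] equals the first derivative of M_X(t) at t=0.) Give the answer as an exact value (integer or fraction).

M_X(t) = 3/(3 - t)
D[M](t) = 3/(t^2 - 6*t + 9)

E[X] = D[M](0) = 1/3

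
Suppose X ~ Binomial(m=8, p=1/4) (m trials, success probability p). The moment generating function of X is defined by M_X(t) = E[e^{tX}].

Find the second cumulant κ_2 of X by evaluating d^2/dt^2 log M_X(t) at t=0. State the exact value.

κ_2 = D^2[K](0) = 3/2

M_X(t) = (e^(t)/4 + 3/4)^8
K_X(t) = log M_X(t) = 8*log(e^(t)/4 + 3/4)
D^2[K](t) = 24*e^(t)/(e^(2*t) + 6*e^(t) + 9)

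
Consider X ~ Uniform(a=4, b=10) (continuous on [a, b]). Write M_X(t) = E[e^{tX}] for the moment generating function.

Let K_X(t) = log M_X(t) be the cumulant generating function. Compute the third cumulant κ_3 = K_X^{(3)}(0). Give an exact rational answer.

κ_3 = D^3[K](0) = 0

M_X(t) = (e^(10*t) - e^(4*t))/(6*t)
K_X(t) = log M_X(t) = -log(t) + log(e^(10*t) - e^(4*t)) - log(6)
D^3[K](t) = (216*t^3*e^(12*t) + 216*t^3*e^(6*t) - 2*e^(18*t) + 6*e^(12*t) - 6*e^(6*t) + 2)/(t^3*e^(18*t) - 3*t^3*e^(12*t) + 3*t^3*e^(6*t) - t^3)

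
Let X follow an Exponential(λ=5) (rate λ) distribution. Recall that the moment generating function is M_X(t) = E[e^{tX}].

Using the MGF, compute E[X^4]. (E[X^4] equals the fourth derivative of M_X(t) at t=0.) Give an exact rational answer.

E[X^4] = M^(4)(0) = 24/625

M_X(t) = 5/(5 - t)
M^(4)(t) = -120/(t^5 - 25*t^4 + 250*t^3 - 1250*t^2 + 3125*t - 3125)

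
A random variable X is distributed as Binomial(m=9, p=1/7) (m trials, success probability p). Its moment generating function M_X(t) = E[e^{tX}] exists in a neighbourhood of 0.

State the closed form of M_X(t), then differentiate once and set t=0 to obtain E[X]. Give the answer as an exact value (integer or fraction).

M_X(t) = (e^(t)/7 + 6/7)^9

E[X] = M′(0) = 9/7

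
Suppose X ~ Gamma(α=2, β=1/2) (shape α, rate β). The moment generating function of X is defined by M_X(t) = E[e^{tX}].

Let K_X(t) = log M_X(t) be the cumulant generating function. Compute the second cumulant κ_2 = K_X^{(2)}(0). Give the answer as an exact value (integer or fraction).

κ_2 = d^2K/dt^2 |_{t=0} = 8

M_X(t) = 1/(4*(1/2 - t)^2)
K_X(t) = log M_X(t) = -2*log(1/2 - t) - 2*log(2)
dK/dt = -4/(2*t - 1)
d^2K/dt^2 = 8/(4*t^2 - 4*t + 1)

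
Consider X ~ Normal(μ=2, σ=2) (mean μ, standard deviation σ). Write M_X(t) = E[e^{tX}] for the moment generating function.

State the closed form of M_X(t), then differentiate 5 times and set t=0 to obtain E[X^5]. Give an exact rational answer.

M_X(t) = e^(2*t^2 + 2*t)
M′(t) = 4*t*e^(2*t)*e^(2*t^2) + 2*e^(2*t)*e^(2*t^2)
M′′(t) = 16*t^2*e^(2*t)*e^(2*t^2) + 16*t*e^(2*t)*e^(2*t^2) + 8*e^(2*t)*e^(2*t^2)
M′′′(t) = 64*t^3*e^(2*t)*e^(2*t^2) + 96*t^2*e^(2*t)*e^(2*t^2) + 96*t*e^(2*t)*e^(2*t^2) + 32*e^(2*t)*e^(2*t^2)
M′′′′(t) = 256*t^4*e^(2*t)*e^(2*t^2) + 512*t^3*e^(2*t)*e^(2*t^2) + 768*t^2*e^(2*t)*e^(2*t^2) + 512*t*e^(2*t)*e^(2*t^2) + 160*e^(2*t)*e^(2*t^2)

E[X^5] = M′′′′′(0) = 832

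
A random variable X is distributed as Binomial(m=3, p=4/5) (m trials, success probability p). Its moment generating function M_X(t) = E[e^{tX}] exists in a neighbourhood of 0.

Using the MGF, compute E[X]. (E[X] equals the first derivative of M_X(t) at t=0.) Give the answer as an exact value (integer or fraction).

E[X] = M^(1)(0) = 12/5

M_X(t) = (4*e^(t)/5 + 1/5)^3
M^(1)(t) = 192*e^(3*t)/125 + 96*e^(2*t)/125 + 12*e^(t)/125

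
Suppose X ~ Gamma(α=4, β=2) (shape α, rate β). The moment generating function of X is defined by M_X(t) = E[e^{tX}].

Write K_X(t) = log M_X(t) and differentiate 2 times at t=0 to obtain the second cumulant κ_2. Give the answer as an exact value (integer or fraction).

κ_2 = D^2[K](0) = 1

M_X(t) = 16/(2 - t)^4
K_X(t) = log M_X(t) = -4*log(2 - t) + 4*log(2)
D^2[K](t) = 4/(t^2 - 4*t + 4)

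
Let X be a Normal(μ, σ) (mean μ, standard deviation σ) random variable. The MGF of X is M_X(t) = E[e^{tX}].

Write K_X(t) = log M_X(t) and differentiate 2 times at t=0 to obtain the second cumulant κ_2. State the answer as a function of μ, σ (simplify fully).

M_X(t) = e^(μ*t + σ^2*t^2/2)
K_X(t) = log M_X(t) = μ*t + σ^2*t^2/2
dK/dt = μ + σ^2*t
d^2K/dt^2 = σ^2

κ_2 = d^2K/dt^2 |_{t=0} = σ^2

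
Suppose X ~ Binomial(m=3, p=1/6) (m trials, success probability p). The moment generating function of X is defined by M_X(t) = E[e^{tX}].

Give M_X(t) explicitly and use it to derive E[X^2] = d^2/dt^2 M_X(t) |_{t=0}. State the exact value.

M_X(t) = (e^(t)/6 + 5/6)^3
dM/dt = e^(3*t)/72 + 5*e^(2*t)/36 + 25*e^(t)/72
d^2M/dt^2 = e^(3*t)/24 + 5*e^(2*t)/18 + 25*e^(t)/72

E[X^2] = d^2M/dt^2 |_{t=0} = 2/3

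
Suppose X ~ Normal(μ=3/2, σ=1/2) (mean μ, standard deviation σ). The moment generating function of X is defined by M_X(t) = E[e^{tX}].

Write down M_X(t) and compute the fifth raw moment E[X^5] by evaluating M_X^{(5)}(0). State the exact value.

E[X^5] = M′′′′′(0) = 279/16

M_X(t) = e^(t^2/8 + 3*t/2)
M′(t) = t*e^(3*t/2)*e^(t^2/8)/4 + 3*e^(3*t/2)*e^(t^2/8)/2
M′′(t) = t^2*e^(3*t/2)*e^(t^2/8)/16 + 3*t*e^(3*t/2)*e^(t^2/8)/4 + 5*e^(3*t/2)*e^(t^2/8)/2
M′′′(t) = t^3*e^(3*t/2)*e^(t^2/8)/64 + 9*t^2*e^(3*t/2)*e^(t^2/8)/32 + 15*t*e^(3*t/2)*e^(t^2/8)/8 + 9*e^(3*t/2)*e^(t^2/8)/2
M′′′′(t) = t^4*e^(3*t/2)*e^(t^2/8)/256 + 3*t^3*e^(3*t/2)*e^(t^2/8)/32 + 15*t^2*e^(3*t/2)*e^(t^2/8)/16 + 9*t*e^(3*t/2)*e^(t^2/8)/2 + 69*e^(3*t/2)*e^(t^2/8)/8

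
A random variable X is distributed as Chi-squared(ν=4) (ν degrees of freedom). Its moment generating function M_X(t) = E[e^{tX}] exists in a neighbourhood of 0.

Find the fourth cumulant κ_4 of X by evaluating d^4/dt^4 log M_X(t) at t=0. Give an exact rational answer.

κ_4 = D^4[K](0) = 192

M_X(t) = (1 - 2*t)^(-2)
K_X(t) = log M_X(t) = -2*log(1 - 2*t)
D^4[K](t) = 192/(16*t^4 - 32*t^3 + 24*t^2 - 8*t + 1)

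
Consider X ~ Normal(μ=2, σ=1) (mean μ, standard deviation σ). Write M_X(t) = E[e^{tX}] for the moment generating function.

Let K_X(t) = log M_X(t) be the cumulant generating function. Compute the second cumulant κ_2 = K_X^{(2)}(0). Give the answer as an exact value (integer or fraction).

κ_2 = K^(2)(0) = 1

M_X(t) = e^(t^2/2 + 2*t)
K_X(t) = log M_X(t) = t^2/2 + 2*t
K^(2)(t) = 1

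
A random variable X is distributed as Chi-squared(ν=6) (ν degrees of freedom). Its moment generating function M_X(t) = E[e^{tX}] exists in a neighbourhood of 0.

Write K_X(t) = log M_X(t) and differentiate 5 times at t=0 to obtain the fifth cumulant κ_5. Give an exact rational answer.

M_X(t) = (1 - 2*t)^(-3)
K_X(t) = log M_X(t) = -3*log(1 - 2*t)
K′(t) = -6/(2*t - 1)
K′′(t) = 12/(4*t^2 - 4*t + 1)
K′′′(t) = -48/(8*t^3 - 12*t^2 + 6*t - 1)
K′′′′(t) = 288/(16*t^4 - 32*t^3 + 24*t^2 - 8*t + 1)
K′′′′′(t) = -2304/(32*t^5 - 80*t^4 + 80*t^3 - 40*t^2 + 10*t - 1)

κ_5 = K′′′′′(0) = 2304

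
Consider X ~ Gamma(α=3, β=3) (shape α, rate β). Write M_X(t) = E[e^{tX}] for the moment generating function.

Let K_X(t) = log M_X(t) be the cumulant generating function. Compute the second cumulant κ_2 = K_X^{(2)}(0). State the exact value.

κ_2 = D^2[K](0) = 1/3

M_X(t) = 27/(3 - t)^3
K_X(t) = log M_X(t) = -3*log(3 - t) + 3*log(3)
D^2[K](t) = 3/(t^2 - 6*t + 9)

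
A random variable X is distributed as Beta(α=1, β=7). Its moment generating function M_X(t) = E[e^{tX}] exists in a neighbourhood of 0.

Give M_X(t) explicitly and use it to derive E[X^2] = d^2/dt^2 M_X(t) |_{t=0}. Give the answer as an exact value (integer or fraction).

E[X^2] = D^2[M](0) = 1/36

M_X(t) = ₁F₁(1; 8; t)
D^2[M](t) = ₁F₁(3; 10; t)/36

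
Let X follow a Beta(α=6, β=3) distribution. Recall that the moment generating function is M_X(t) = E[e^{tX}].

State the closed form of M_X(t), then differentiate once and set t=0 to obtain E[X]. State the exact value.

E[X] = M^(1)(0) = 2/3

M_X(t) = ₁F₁(6; 9; t)
M^(1)(t) = 2*₁F₁(7; 10; t)/3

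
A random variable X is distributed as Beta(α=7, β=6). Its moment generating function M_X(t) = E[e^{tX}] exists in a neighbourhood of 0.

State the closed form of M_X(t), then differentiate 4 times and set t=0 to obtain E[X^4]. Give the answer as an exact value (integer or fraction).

E[X^4] = M′′′′(0) = 3/26

M_X(t) = ₁F₁(7; 13; t)
M′(t) = 7*₁F₁(8; 14; t)/13
M′′(t) = 4*₁F₁(9; 15; t)/13
M′′′(t) = 12*₁F₁(10; 16; t)/65
M′′′′(t) = 3*₁F₁(11; 17; t)/26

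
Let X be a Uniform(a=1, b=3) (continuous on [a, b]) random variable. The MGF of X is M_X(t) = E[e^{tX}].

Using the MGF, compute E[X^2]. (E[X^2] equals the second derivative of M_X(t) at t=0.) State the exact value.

E[X^2] = M^(2)(0) = 13/3

M_X(t) = (e^(3*t) - e^(t))/(2*t)
M^(2)(t) = (9*t^2*e^(3*t) - t^2*e^(t) - 6*t*e^(3*t) + 2*t*e^(t) + 2*e^(3*t) - 2*e^(t))/(2*t^3)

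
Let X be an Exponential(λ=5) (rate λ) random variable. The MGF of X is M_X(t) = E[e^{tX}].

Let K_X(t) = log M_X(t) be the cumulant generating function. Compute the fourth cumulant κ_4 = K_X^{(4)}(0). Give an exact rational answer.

M_X(t) = 5/(5 - t)
K_X(t) = log M_X(t) = -log(5 - t) + log(5)
dK/dt = -1/(t - 5)
d^2K/dt^2 = 1/(t^2 - 10*t + 25)
d^3K/dt^3 = -2/(t^3 - 15*t^2 + 75*t - 125)
d^4K/dt^4 = 6/(t^4 - 20*t^3 + 150*t^2 - 500*t + 625)

κ_4 = d^4K/dt^4 |_{t=0} = 6/625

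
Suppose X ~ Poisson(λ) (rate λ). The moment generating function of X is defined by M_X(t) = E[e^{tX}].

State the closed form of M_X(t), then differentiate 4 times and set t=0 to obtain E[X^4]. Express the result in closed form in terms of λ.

M_X(t) = e^(λ*(e^(t) - 1))
M′(t) = λ*e^(-λ)*e^(t)*e^(λ*e^(t))
M′′(t) = (λ^2*e^(2*t)*e^(λ*e^(t)) + λ*e^(t)*e^(λ*e^(t)))*e^(-λ)
M′′′(t) = (λ^3*e^(3*t)*e^(λ*e^(t)) + 3*λ^2*e^(2*t)*e^(λ*e^(t)) + λ*e^(t)*e^(λ*e^(t)))*e^(-λ)
M′′′′(t) = (λ^4*e^(4*t)*e^(λ*e^(t)) + 6*λ^3*e^(3*t)*e^(λ*e^(t)) + 7*λ^2*e^(2*t)*e^(λ*e^(t)) + λ*e^(t)*e^(λ*e^(t)))*e^(-λ)

E[X^4] = M′′′′(0) = λ*(λ^3 + 6*λ^2 + 7*λ + 1)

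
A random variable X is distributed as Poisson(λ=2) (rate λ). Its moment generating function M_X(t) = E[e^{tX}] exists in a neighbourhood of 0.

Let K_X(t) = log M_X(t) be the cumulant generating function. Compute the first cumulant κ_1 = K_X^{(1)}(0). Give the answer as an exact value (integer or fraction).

κ_1 = dK/dt |_{t=0} = 2

M_X(t) = e^(2*e^(t) - 2)
K_X(t) = log M_X(t) = 2*e^(t) - 2
dK/dt = 2*e^(t)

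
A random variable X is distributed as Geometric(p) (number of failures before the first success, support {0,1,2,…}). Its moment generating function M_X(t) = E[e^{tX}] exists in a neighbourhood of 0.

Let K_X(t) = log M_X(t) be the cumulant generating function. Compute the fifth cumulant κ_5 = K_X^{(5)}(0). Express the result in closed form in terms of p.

κ_5 = d^5K/dt^5 |_{t=0} = (p^4 - 15*p^3 + 50*p^2 - 60*p + 24)/p^5

M_X(t) = p/(-(1 - p)*e^(t) + 1)
K_X(t) = log M_X(t) = log(p) - log(-(1 - p)*e^(t) + 1)
dK/dt = (-p*e^(t) + e^(t))/(p*e^(t) - e^(t) + 1)
d^2K/dt^2 = (-p*e^(t) + e^(t))/(p^2*e^(2*t) - 2*p*e^(2*t) + 2*p*e^(t) + e^(2*t) - 2*e^(t) + 1)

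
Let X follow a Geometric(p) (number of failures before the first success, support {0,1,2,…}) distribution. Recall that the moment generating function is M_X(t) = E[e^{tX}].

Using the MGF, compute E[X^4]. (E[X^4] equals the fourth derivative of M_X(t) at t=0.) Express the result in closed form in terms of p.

M_X(t) = p/(-(1 - p)*e^(t) + 1)
dM/dt = (-p^2*e^(t) + p*e^(t))/(p^2*e^(2*t) - 2*p*e^(2*t) + 2*p*e^(t) + e^(2*t) - 2*e^(t) + 1)

E[X^4] = d^4M/dt^4 |_{t=0} = 1 - 15/p + 50/p^2 - 60/p^3 + 24/p^4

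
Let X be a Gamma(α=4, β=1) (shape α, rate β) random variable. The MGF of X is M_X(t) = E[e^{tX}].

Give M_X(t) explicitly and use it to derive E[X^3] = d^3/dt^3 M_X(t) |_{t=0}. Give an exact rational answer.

E[X^3] = M′′′(0) = 120

M_X(t) = (1 - t)^(-4)
M′(t) = -4/(t^5 - 5*t^4 + 10*t^3 - 10*t^2 + 5*t - 1)
M′′(t) = 20/(t^6 - 6*t^5 + 15*t^4 - 20*t^3 + 15*t^2 - 6*t + 1)
M′′′(t) = -120/(t^7 - 7*t^6 + 21*t^5 - 35*t^4 + 35*t^3 - 21*t^2 + 7*t - 1)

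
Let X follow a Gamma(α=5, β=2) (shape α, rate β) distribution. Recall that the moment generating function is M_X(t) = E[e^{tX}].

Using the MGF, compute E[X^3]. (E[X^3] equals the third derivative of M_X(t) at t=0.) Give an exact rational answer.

M_X(t) = 32/(2 - t)^5
dM/dt = 160/(t^6 - 12*t^5 + 60*t^4 - 160*t^3 + 240*t^2 - 192*t + 64)
d^2M/dt^2 = -960/(t^7 - 14*t^6 + 84*t^5 - 280*t^4 + 560*t^3 - 672*t^2 + 448*t - 128)
d^3M/dt^3 = 6720/(t^8 - 16*t^7 + 112*t^6 - 448*t^5 + 1120*t^4 - 1792*t^3 + 1792*t^2 - 1024*t + 256)

E[X^3] = d^3M/dt^3 |_{t=0} = 105/4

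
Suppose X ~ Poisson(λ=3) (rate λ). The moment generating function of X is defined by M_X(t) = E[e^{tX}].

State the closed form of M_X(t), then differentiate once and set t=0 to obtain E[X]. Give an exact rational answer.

M_X(t) = e^(3*e^(t) - 3)
M′(t) = 3*e^(-3)*e^(t)*e^(3*e^(t))

E[X] = M′(0) = 3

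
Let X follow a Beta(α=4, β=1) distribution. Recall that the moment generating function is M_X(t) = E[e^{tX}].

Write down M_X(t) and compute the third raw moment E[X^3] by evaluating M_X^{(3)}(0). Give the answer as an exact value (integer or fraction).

M_X(t) = ₁F₁(4; 5; t)
dM/dt = 4*₁F₁(5; 6; t)/5
d^2M/dt^2 = 2*₁F₁(6; 7; t)/3
d^3M/dt^3 = 4*₁F₁(7; 8; t)/7

E[X^3] = d^3M/dt^3 |_{t=0} = 4/7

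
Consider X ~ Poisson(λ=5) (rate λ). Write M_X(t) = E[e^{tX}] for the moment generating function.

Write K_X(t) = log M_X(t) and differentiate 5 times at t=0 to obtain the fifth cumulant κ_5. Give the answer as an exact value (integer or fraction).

κ_5 = d^5K/dt^5 |_{t=0} = 5

M_X(t) = e^(5*e^(t) - 5)
K_X(t) = log M_X(t) = 5*e^(t) - 5
dK/dt = 5*e^(t)
d^2K/dt^2 = 5*e^(t)
d^3K/dt^3 = 5*e^(t)
d^4K/dt^4 = 5*e^(t)
d^5K/dt^5 = 5*e^(t)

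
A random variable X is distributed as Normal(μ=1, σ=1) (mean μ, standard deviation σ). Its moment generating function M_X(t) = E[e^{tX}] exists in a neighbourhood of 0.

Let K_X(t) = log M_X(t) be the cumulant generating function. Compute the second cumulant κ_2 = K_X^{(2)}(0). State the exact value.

κ_2 = d^2K/dt^2 |_{t=0} = 1

M_X(t) = e^(t^2/2 + t)
K_X(t) = log M_X(t) = t^2/2 + t
dK/dt = t + 1
d^2K/dt^2 = 1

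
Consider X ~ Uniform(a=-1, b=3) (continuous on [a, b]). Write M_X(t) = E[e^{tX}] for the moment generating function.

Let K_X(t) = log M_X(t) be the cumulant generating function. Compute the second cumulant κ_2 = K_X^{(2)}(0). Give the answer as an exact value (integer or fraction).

M_X(t) = (e^(3*t) - e^(-t))/(4*t)
K_X(t) = log M_X(t) = -log(t) + log(e^(3*t) - e^(-t)) - 2*log(2)
dK/dt = (3*t*e^(4*t) + t - e^(4*t) + 1)/(t*e^(4*t) - t)
d^2K/dt^2 = (-16*t^2*e^(4*t) + e^(8*t) - 2*e^(4*t) + 1)/(t^2*e^(8*t) - 2*t^2*e^(4*t) + t^2)

κ_2 = d^2K/dt^2 |_{t=0} = 4/3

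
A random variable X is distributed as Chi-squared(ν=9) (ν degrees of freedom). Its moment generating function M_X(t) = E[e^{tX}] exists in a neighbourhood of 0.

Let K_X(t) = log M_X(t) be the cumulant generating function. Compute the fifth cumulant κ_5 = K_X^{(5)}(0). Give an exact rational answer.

M_X(t) = (1 - 2*t)^(-9/2)
K_X(t) = log M_X(t) = -9*log(1 - 2*t)/2
K′(t) = -9/(2*t - 1)
K′′(t) = 18/(4*t^2 - 4*t + 1)
K′′′(t) = -72/(8*t^3 - 12*t^2 + 6*t - 1)
K′′′′(t) = 432/(16*t^4 - 32*t^3 + 24*t^2 - 8*t + 1)
K′′′′′(t) = -3456/(32*t^5 - 80*t^4 + 80*t^3 - 40*t^2 + 10*t - 1)

κ_5 = K′′′′′(0) = 3456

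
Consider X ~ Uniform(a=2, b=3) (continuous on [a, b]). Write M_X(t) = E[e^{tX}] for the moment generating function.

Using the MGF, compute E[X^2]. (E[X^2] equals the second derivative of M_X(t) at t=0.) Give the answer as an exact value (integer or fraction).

M_X(t) = (e^(3*t) - e^(2*t))/t
M′(t) = (3*t*e^(3*t) - 2*t*e^(2*t) - e^(3*t) + e^(2*t))/t^2
M′′(t) = (9*t^2*e^(3*t) - 4*t^2*e^(2*t) - 6*t*e^(3*t) + 4*t*e^(2*t) + 2*e^(3*t) - 2*e^(2*t))/t^3

E[X^2] = M′′(0) = 19/3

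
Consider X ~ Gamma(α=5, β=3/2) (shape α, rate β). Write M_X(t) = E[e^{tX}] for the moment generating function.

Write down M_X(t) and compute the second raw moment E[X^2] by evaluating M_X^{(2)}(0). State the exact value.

M_X(t) = 243/(32*(3/2 - t)^5)
M^(2)(t) = -29160/(128*t^7 - 1344*t^6 + 6048*t^5 - 15120*t^4 + 22680*t^3 - 20412*t^2 + 10206*t - 2187)

E[X^2] = M^(2)(0) = 40/3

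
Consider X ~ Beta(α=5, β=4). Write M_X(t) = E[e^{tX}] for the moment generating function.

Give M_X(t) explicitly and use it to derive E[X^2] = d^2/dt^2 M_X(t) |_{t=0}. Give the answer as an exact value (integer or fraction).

E[X^2] = M^(2)(0) = 1/3

M_X(t) = ₁F₁(5; 9; t)
M^(2)(t) = ₁F₁(7; 11; t)/3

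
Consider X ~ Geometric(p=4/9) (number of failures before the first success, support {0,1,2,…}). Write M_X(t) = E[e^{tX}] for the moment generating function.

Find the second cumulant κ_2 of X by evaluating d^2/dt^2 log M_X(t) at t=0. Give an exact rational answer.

κ_2 = d^2K/dt^2 |_{t=0} = 45/16

M_X(t) = 4/(9*(1 - 5*e^(t)/9))
K_X(t) = log M_X(t) = -log(1 - 5*e^(t)/9) - 2*log(3) + 2*log(2)
dK/dt = -5*e^(t)/(5*e^(t) - 9)
d^2K/dt^2 = 45*e^(t)/(25*e^(2*t) - 90*e^(t) + 81)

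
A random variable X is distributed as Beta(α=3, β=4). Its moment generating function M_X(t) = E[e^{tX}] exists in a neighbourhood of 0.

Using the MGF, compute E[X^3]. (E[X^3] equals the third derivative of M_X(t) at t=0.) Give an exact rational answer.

M_X(t) = ₁F₁(3; 7; t)
dM/dt = 3*₁F₁(4; 8; t)/7
d^2M/dt^2 = 3*₁F₁(5; 9; t)/14
d^3M/dt^3 = 5*₁F₁(6; 10; t)/42

E[X^3] = d^3M/dt^3 |_{t=0} = 5/42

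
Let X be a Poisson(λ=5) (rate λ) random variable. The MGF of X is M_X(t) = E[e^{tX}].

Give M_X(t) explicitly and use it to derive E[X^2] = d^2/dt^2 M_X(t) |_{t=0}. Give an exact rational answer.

M_X(t) = e^(5*e^(t) - 5)
dM/dt = 5*e^(-5)*e^(t)*e^(5*e^(t))
d^2M/dt^2 = (25*e^(2*t)*e^(5*e^(t)) + 5*e^(t)*e^(5*e^(t)))*e^(-5)

E[X^2] = d^2M/dt^2 |_{t=0} = 30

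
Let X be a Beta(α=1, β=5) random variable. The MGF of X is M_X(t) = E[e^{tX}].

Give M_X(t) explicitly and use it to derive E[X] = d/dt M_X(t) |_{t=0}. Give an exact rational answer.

M_X(t) = ₁F₁(1; 6; t)
M^(1)(t) = ₁F₁(2; 7; t)/6

E[X] = M^(1)(0) = 1/6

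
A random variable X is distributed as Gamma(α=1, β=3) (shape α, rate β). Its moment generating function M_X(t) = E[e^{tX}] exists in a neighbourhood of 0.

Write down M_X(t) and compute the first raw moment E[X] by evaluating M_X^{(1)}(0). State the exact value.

M_X(t) = 3/(3 - t)
D[M](t) = 3/(t^2 - 6*t + 9)

E[X] = D[M](0) = 1/3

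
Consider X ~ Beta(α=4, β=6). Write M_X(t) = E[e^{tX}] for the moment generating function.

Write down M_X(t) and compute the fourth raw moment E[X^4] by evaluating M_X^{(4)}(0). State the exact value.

E[X^4] = M′′′′(0) = 7/143

M_X(t) = ₁F₁(4; 10; t)
M′(t) = 2*₁F₁(5; 11; t)/5
M′′(t) = 2*₁F₁(6; 12; t)/11
M′′′(t) = ₁F₁(7; 13; t)/11
M′′′′(t) = 7*₁F₁(8; 14; t)/143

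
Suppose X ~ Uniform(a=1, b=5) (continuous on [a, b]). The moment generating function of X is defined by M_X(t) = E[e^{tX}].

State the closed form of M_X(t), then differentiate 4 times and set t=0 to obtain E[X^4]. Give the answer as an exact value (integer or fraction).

E[X^4] = M′′′′(0) = 781/5

M_X(t) = (e^(5*t) - e^(t))/(4*t)
M′(t) = (5*t*e^(5*t) - t*e^(t) - e^(5*t) + e^(t))/(4*t^2)
M′′(t) = (25*t^2*e^(5*t) - t^2*e^(t) - 10*t*e^(5*t) + 2*t*e^(t) + 2*e^(5*t) - 2*e^(t))/(4*t^3)
M′′′(t) = (125*t^3*e^(5*t) - t^3*e^(t) - 75*t^2*e^(5*t) + 3*t^2*e^(t) + 30*t*e^(5*t) - 6*t*e^(t) - 6*e^(5*t) + 6*e^(t))/(4*t^4)
M′′′′(t) = (625*t^4*e^(5*t) - t^4*e^(t) - 500*t^3*e^(5*t) + 4*t^3*e^(t) + 300*t^2*e^(5*t) - 12*t^2*e^(t) - 120*t*e^(5*t) + 24*t*e^(t) + 24*e^(5*t) - 24*e^(t))/(4*t^5)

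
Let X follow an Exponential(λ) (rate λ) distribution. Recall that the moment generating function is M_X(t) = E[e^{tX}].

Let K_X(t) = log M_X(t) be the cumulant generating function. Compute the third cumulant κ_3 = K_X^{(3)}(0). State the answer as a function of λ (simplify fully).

M_X(t) = λ/(λ - t)
K_X(t) = log M_X(t) = log(λ) - log(λ - t)
dK/dt = -1/(-λ + t)
d^2K/dt^2 = 1/(λ^2 - 2*λ*t + t^2)
d^3K/dt^3 = -2/(-λ^3 + 3*λ^2*t - 3*λ*t^2 + t^3)

κ_3 = d^3K/dt^3 |_{t=0} = 2/λ^3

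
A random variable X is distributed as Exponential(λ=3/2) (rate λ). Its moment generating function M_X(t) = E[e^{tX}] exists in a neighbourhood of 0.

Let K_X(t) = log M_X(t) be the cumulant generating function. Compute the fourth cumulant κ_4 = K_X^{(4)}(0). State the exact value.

κ_4 = D^4[K](0) = 32/27

M_X(t) = 3/(2*(3/2 - t))
K_X(t) = log M_X(t) = -log(3/2 - t) - log(2) + log(3)
D^4[K](t) = 96/(16*t^4 - 96*t^3 + 216*t^2 - 216*t + 81)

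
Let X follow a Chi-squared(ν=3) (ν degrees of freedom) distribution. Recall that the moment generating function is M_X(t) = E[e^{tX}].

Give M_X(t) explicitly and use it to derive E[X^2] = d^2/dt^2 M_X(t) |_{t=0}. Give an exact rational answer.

M_X(t) = (1 - 2*t)^(-3/2)
M′(t) = 3/(4*t^2*√(1 - 2*t) - 4*t*√(1 - 2*t) + √(1 - 2*t))
M′′(t) = -15/(8*t^3*√(1 - 2*t) - 12*t^2*√(1 - 2*t) + 6*t*√(1 - 2*t) - √(1 - 2*t))

E[X^2] = M′′(0) = 15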